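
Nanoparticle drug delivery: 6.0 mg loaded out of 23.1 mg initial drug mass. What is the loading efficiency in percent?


Drug loading efficiency = (drug loaded / drug initial) * 100
DLE = 6.0 / 23.1 * 100
DLE = 0.2597 * 100
DLE = 25.97%

25.97


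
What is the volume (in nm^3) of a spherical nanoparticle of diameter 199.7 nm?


Radius r = 199.7/2 = 99.85 nm
Volume V = (4/3) * pi * r^3
V = (4/3) * pi * (99.85)^3
V = 4169968.91 nm^3

4169968.91


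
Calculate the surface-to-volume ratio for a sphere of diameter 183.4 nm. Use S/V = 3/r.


Radius r = 183.4/2 = 91.7 nm
S/V = 3 / r = 3 / 91.7
S/V = 0.0327 nm^-1

0.0327


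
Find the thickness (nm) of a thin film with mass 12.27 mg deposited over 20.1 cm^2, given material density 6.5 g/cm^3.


Convert: m = 12.27 mg = 1.2270e-05 kg, A = 20.1 cm^2 = 2.0100e-03 m^2, rho = 6.5 g/cm^3 = 6500 kg/m^3
t = m / (A * rho)
t = 1.2270e-05 / (2.0100e-03 * 6500)
t = 9.3915e-07 m = 939.2 nm

939.2


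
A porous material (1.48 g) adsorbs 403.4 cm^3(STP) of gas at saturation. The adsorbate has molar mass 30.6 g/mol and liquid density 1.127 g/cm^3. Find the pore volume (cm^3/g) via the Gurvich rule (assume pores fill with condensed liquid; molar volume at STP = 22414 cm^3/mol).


Moles adsorbed n = V_ads / 22414 = 403.4 / 22414 = 1.799768e-02 mol
Liquid volume V_liq = n * M / rho_liq = 1.799768e-02 * 30.6 / 1.127 = 0.48867 cm^3
Specific pore volume V_pore = V_liq / m_sample = 0.48867 / 1.48
V_pore = 0.3302 cm^3/g

0.3302


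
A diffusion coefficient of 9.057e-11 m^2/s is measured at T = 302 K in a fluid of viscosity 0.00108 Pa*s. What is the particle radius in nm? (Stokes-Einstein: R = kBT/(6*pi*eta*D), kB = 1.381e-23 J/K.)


Stokes-Einstein: R = kB*T / (6*pi*eta*D)
R = 1.381e-23 * 302 / (6 * pi * 0.00108 * 9.057e-11)
R = 2.26199e-09 m = 2.26 nm

2.26


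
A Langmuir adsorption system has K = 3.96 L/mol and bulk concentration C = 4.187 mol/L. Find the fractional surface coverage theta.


Langmuir isotherm: theta = K*C / (1 + K*C)
K*C = 3.96 * 4.187 = 16.58052
theta = 16.58052 / (1 + 16.58052) = 16.58052 / 17.58052
theta = 0.9431

0.9431


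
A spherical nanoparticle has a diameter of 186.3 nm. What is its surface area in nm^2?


Radius r = 186.3/2 = 93.15 nm
Surface area SA = 4 * pi * r^2
SA = 4 * pi * (93.15)^2
SA = 109037.42 nm^2

109037.42


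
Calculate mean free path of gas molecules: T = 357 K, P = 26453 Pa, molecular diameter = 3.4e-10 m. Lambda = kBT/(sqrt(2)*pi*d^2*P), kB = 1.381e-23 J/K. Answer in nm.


Mean free path: lambda = kB*T / (sqrt(2) * pi * d^2 * P)
lambda = 1.381e-23 * 357 / (sqrt(2) * pi * (3.4e-10)^2 * 26453)
lambda = 3.62881e-07 m
lambda = 362.88 nm

362.88


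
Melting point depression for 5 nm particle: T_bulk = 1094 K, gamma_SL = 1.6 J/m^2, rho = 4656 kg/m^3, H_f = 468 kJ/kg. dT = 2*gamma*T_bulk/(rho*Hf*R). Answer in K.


Radius R = 5/2 = 2.5 nm = 2.5e-09 m
Convert H_f = 468 kJ/kg = 468000 J/kg
dT = 2 * gamma_SL * T_bulk / (rho * H_f * R)
dT = 2 * 1.6 * 1094 / (4656 * 468000 * 2.5e-09)
dT = 642.6 K

642.6


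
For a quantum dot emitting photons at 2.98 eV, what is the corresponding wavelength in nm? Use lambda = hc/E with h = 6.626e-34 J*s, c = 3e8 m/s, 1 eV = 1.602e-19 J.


Convert energy: E = 2.98 eV = 2.98 * 1.602e-19 = 4.77396e-19 J
lambda = h*c / E = 6.626e-34 * 3e8 / 4.77396e-19
lambda = 4.16384e-07 m = 416.4 nm

416.4


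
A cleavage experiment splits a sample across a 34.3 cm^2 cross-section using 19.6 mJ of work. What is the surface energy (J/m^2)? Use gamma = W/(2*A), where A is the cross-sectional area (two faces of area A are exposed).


Convert: A = 34.3 cm^2 = 0.00343 m^2, W = 19.6 mJ = 0.0196 J
Cleaving exposes two faces of area A, so total new surface = 2*A and gamma = W / (2*A)
gamma = 0.0196 / (2 * 0.00343)
gamma = 2.857 J/m^2

2.857


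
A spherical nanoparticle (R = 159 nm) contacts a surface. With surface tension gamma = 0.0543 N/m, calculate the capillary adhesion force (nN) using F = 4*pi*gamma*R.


Convert radius: R = 159 nm = 1.59e-07 m
F = 4 * pi * gamma * R
F = 4 * pi * 0.0543 * 1.59e-07
F = 1.08494e-07 N = 108.4943 nN

108.4943


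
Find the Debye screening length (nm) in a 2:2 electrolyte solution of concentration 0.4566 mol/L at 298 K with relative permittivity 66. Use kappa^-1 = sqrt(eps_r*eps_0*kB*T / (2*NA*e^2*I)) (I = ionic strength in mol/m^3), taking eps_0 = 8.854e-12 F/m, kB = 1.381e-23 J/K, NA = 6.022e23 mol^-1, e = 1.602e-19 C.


Ionic strength I = 0.4566 * 2^2 * 1000 = 1826.4 mol/m^3
kappa^-1 = sqrt(66 * 8.854e-12 * 1.381e-23 * 298 / (2 * 6.022e23 * (1.602e-19)^2 * 1826.4))
kappa^-1 = 0.206 nm

0.206


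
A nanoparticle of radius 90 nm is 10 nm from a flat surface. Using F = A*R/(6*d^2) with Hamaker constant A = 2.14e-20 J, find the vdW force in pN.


Convert to SI: R = 90 nm = 9e-08 m, d = 10 nm = 1e-08 m
F = A * R / (6 * d^2)
F = 2.14e-20 * 9e-08 / (6 * (1e-08)^2)
F = 3.21e-12 N = 3.21 pN

3.21


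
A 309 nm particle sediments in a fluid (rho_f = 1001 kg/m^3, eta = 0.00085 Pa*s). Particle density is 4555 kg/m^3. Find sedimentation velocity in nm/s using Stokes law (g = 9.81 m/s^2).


Radius R = 309/2 nm = 1.545e-07 m
Density difference = 4555 - 1001 = 3554 kg/m^3
v = 2 * R^2 * (rho_p - rho_f) * g / (9 * eta)
v = 2 * (1.545e-07)^2 * 3554 * 9.81 / (9 * 0.00085)
v = 2.17576e-07 m/s = 217.5765 nm/s

217.5765


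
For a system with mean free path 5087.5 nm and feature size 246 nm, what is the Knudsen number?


Knudsen number Kn = lambda / L
Kn = 5087.5 / 246
Kn = 20.6809

20.6809


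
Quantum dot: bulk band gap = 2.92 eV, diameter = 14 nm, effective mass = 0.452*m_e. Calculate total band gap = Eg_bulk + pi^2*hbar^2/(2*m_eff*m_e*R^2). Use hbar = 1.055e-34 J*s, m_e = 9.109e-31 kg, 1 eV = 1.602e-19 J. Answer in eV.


Radius R = 14/2 nm = 7e-09 m
Confinement energy dE = pi^2 * hbar^2 / (2 * m_eff * m_e * R^2)
dE = pi^2 * (1.055e-34)^2 / (2 * 0.452 * 9.109e-31 * (7e-09)^2) J, divided by 1.602e-19 J/eV
dE = 0.017 eV
Total band gap = E_g(bulk) + dE = 2.92 + 0.017 = 2.937 eV

2.937


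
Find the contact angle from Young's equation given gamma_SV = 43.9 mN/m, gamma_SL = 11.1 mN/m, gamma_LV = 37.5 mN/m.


cos(theta) = (gamma_SV - gamma_SL) / gamma_LV
cos(theta) = (43.9 - 11.1) / 37.5
cos(theta) = 0.874667
theta = arccos(0.874667) = 28.99 degrees

28.99


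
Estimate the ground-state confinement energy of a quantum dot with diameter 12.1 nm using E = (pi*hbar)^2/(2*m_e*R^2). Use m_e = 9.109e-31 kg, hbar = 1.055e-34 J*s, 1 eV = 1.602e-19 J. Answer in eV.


Radius R = 12.1/2 = 6.05 nm = 6.05e-09 m
E = (pi * 1.055e-34)^2 / (2 * 9.109e-31 * (6.05e-09)^2)
E(J) = 1.64738e-21
E = E(J) / 1.602e-19 = 0.0103 eV

0.0103


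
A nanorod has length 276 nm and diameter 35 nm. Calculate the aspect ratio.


Aspect ratio AR = length / diameter
AR = 276 / 35
AR = 7.89

7.89


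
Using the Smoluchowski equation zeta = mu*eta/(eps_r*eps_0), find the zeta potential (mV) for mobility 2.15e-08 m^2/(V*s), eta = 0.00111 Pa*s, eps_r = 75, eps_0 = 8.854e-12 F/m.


Smoluchowski equation: zeta = mu * eta / (eps_r * eps_0)
zeta = 2.15e-08 * 0.00111 / (75 * 8.854e-12)
zeta = 0.035939 V = 35.94 mV

35.94


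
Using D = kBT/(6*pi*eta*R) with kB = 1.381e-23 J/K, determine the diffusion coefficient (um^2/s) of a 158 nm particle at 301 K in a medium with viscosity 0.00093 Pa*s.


Radius R = 158/2 = 79 nm = 7.9e-08 m
D = kB*T / (6*pi*eta*R)
D = 1.381e-23 * 301 / (6 * pi * 0.00093 * 7.9e-08)
D = 3.00157e-12 m^2/s = 3.002 um^2/s

3.002


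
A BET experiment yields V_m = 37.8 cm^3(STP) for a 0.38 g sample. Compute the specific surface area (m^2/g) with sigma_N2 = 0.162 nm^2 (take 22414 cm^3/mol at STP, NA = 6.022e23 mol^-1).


Number of moles in monolayer = V_m / 22414 = 37.8 / 22414 = 0.00168645
Number of molecules = moles * NA = 0.00168645 * 6.022e23
SA = molecules * sigma / mass
SA = (37.8 / 22414) * 6.022e23 * 0.162e-18 / 0.38
SA = 433.0 m^2/g

433.0


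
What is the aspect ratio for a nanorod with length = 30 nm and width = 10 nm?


Aspect ratio AR = length / diameter
AR = 30 / 10
AR = 3.0

3.0


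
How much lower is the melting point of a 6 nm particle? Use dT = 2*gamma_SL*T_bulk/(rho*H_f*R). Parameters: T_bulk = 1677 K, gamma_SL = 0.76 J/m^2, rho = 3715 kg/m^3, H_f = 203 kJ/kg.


Radius R = 6/2 = 3 nm = 3e-09 m
Convert H_f = 203 kJ/kg = 203000 J/kg
dT = 2 * gamma_SL * T_bulk / (rho * H_f * R)
dT = 2 * 0.76 * 1677 / (3715 * 203000 * 3e-09)
dT = 1126.7 K

1126.7


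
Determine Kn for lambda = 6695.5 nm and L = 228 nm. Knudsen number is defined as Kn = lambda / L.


Knudsen number Kn = lambda / L
Kn = 6695.5 / 228
Kn = 29.3662

29.3662


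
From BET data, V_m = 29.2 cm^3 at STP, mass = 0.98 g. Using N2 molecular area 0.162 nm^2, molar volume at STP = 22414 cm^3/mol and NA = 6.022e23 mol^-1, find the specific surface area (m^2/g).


Number of moles in monolayer = V_m / 22414 = 29.2 / 22414 = 0.00130276
Number of molecules = moles * NA = 0.00130276 * 6.022e23
SA = molecules * sigma / mass
SA = (29.2 / 22414) * 6.022e23 * 0.162e-18 / 0.98
SA = 129.7 m^2/g

129.7


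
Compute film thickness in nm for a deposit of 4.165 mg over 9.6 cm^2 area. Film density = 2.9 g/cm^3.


Convert: m = 4.165 mg = 4.1650e-06 kg, A = 9.6 cm^2 = 9.6000e-04 m^2, rho = 2.9 g/cm^3 = 2900 kg/m^3
t = m / (A * rho)
t = 4.1650e-06 / (9.6000e-04 * 2900)
t = 1.4960e-06 m = 1496.0 nm

1496.0


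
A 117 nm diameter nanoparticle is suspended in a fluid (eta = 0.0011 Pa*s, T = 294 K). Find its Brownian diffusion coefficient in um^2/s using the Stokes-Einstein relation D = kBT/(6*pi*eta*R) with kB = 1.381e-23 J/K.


Radius R = 117/2 = 58.5 nm = 5.85e-08 m
D = kB*T / (6*pi*eta*R)
D = 1.381e-23 * 294 / (6 * pi * 0.0011 * 5.85e-08)
D = 3.34727e-12 m^2/s = 3.347 um^2/s

3.347


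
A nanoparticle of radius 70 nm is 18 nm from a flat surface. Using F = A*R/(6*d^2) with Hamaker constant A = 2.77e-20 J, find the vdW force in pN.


Convert to SI: R = 70 nm = 7e-08 m, d = 18 nm = 1.8e-08 m
F = A * R / (6 * d^2)
F = 2.77e-20 * 7e-08 / (6 * (1.8e-08)^2)
F = 9.97428e-13 N = 0.997 pN

0.997


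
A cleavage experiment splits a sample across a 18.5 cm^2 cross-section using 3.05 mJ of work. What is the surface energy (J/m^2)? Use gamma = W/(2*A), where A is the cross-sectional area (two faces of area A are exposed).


Convert: A = 18.5 cm^2 = 0.00185 m^2, W = 3.05 mJ = 0.00305 J
Cleaving exposes two faces of area A, so total new surface = 2*A and gamma = W / (2*A)
gamma = 0.00305 / (2 * 0.00185)
gamma = 0.824 J/m^2

0.824


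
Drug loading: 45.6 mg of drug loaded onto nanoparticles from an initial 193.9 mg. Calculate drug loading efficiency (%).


Drug loading efficiency = (drug loaded / drug initial) * 100
DLE = 45.6 / 193.9 * 100
DLE = 0.2352 * 100
DLE = 23.52%

23.52


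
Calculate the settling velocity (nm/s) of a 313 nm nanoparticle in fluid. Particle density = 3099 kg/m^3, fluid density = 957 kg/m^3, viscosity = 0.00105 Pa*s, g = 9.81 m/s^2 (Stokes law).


Radius R = 313/2 nm = 1.565e-07 m
Density difference = 3099 - 957 = 2142 kg/m^3
v = 2 * R^2 * (rho_p - rho_f) * g / (9 * eta)
v = 2 * (1.565e-07)^2 * 2142 * 9.81 / (9 * 0.00105)
v = 1.08922e-07 m/s = 108.9219 nm/s

108.9219


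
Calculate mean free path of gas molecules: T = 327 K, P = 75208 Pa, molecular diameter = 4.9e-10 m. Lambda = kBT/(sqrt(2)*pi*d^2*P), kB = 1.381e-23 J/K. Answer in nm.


Mean free path: lambda = kB*T / (sqrt(2) * pi * d^2 * P)
lambda = 1.381e-23 * 327 / (sqrt(2) * pi * (4.9e-10)^2 * 75208)
lambda = 5.62886e-08 m
lambda = 56.29 nm

56.29


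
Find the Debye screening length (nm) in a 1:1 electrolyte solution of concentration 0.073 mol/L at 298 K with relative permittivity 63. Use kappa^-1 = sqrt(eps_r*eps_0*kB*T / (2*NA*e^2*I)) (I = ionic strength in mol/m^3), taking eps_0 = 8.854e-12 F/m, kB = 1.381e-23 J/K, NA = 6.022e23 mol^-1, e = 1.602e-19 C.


Ionic strength I = 0.073 * 1^2 * 1000 = 73 mol/m^3
kappa^-1 = sqrt(63 * 8.854e-12 * 1.381e-23 * 298 / (2 * 6.022e23 * (1.602e-19)^2 * 73))
kappa^-1 = 1.009 nm

1.009


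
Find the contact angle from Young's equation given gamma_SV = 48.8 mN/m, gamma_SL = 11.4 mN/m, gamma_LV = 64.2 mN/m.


cos(theta) = (gamma_SV - gamma_SL) / gamma_LV
cos(theta) = (48.8 - 11.4) / 64.2
cos(theta) = 0.582555
theta = arccos(0.582555) = 54.37 degrees

54.37


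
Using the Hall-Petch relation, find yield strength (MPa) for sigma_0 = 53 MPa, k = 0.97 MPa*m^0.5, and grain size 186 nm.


d = 186 nm = 1.86e-07 m
sqrt(d) = 0.0004312772
Hall-Petch contribution = k / sqrt(d) = 0.97 / 0.0004312772 = 2249.1 MPa
sigma = sigma_0 + k/sqrt(d) = 53 + 2249.1 = 2302.1 MPa

2302.1


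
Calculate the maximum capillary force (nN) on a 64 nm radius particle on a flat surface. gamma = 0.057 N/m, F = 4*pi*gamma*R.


Convert radius: R = 64 nm = 6.4e-08 m
F = 4 * pi * gamma * R
F = 4 * pi * 0.057 * 6.4e-08
F = 4.58421e-08 N = 45.8421 nN

45.8421


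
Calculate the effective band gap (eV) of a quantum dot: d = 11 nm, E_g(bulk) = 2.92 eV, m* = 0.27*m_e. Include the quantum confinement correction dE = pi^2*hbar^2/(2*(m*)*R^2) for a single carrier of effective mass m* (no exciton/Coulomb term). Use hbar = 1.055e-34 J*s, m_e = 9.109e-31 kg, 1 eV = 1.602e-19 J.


Radius R = 11/2 nm = 5.5e-09 m
Confinement energy dE = pi^2 * hbar^2 / (2 * m_eff * m_e * R^2)
dE = pi^2 * (1.055e-34)^2 / (2 * 0.27 * 9.109e-31 * (5.5e-09)^2) J, divided by 1.602e-19 J/eV
dE = 0.0461 eV
Total band gap = E_g(bulk) + dE = 2.92 + 0.0461 = 2.9661 eV

2.9661


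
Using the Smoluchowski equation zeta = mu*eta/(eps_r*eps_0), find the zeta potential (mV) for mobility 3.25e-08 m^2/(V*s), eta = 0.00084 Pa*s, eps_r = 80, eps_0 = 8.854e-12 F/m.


Smoluchowski equation: zeta = mu * eta / (eps_r * eps_0)
zeta = 3.25e-08 * 0.00084 / (80 * 8.854e-12)
zeta = 0.038542 V = 38.54 mV

38.54


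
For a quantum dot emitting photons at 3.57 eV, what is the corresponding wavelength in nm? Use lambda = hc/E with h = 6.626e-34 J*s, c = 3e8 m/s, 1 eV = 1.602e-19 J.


Convert energy: E = 3.57 eV = 3.57 * 1.602e-19 = 5.71914e-19 J
lambda = h*c / E = 6.626e-34 * 3e8 / 5.71914e-19
lambda = 3.4757e-07 m = 347.6 nm

347.6


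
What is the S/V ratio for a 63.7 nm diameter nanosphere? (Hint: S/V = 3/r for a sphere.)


Radius r = 63.7/2 = 31.85 nm
S/V = 3 / r = 3 / 31.85
S/V = 0.0942 nm^-1

0.0942


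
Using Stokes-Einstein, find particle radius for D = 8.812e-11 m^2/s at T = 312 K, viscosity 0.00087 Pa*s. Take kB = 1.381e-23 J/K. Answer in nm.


Stokes-Einstein: R = kB*T / (6*pi*eta*D)
R = 1.381e-23 * 312 / (6 * pi * 0.00087 * 8.812e-11)
R = 2.98163e-09 m = 2.98 nm

2.98


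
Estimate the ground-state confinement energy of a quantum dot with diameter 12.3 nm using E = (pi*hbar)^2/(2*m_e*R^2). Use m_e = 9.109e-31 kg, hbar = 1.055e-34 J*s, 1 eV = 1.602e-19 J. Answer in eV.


Radius R = 12.3/2 = 6.15 nm = 6.15e-09 m
E = (pi * 1.055e-34)^2 / (2 * 9.109e-31 * (6.15e-09)^2)
E(J) = 1.59424e-21
E = E(J) / 1.602e-19 = 0.01 eV

0.01


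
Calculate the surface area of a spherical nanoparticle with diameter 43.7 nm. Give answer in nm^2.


Radius r = 43.7/2 = 21.85 nm
Surface area SA = 4 * pi * r^2
SA = 4 * pi * (21.85)^2
SA = 5999.47 nm^2

5999.47


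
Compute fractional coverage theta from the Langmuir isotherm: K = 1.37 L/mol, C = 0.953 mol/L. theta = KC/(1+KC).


Langmuir isotherm: theta = K*C / (1 + K*C)
K*C = 1.37 * 0.953 = 1.30561
theta = 1.30561 / (1 + 1.30561) = 1.30561 / 2.30561
theta = 0.5663

0.5663


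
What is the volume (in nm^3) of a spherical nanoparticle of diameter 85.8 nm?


Radius r = 85.8/2 = 42.9 nm
Volume V = (4/3) * pi * r^3
V = (4/3) * pi * (42.9)^3
V = 330720.02 nm^3

330720.02


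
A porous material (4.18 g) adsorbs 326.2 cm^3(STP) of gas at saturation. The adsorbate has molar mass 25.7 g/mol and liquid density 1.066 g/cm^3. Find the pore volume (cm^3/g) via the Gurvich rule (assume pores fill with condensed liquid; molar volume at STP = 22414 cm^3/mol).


Moles adsorbed n = V_ads / 22414 = 326.2 / 22414 = 1.455340e-02 mol
Liquid volume V_liq = n * M / rho_liq = 1.455340e-02 * 25.7 / 1.066 = 0.35087 cm^3
Specific pore volume V_pore = V_liq / m_sample = 0.35087 / 4.18
V_pore = 0.0839 cm^3/g

0.0839


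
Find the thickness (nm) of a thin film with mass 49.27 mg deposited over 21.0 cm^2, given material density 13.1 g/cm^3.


Convert: m = 49.27 mg = 4.9270e-05 kg, A = 21.0 cm^2 = 2.1000e-03 m^2, rho = 13.1 g/cm^3 = 13100 kg/m^3
t = m / (A * rho)
t = 4.9270e-05 / (2.1000e-03 * 13100)
t = 1.7910e-06 m = 1791.0 nm

1791.0


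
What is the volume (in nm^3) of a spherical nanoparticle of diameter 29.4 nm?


Radius r = 29.4/2 = 14.7 nm
Volume V = (4/3) * pi * r^3
V = (4/3) * pi * (14.7)^3
V = 13305.79 nm^3

13305.79


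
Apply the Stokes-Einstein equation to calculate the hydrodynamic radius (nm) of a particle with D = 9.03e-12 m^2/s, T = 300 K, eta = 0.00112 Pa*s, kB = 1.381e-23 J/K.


Stokes-Einstein: R = kB*T / (6*pi*eta*D)
R = 1.381e-23 * 300 / (6 * pi * 0.00112 * 9.03e-12)
R = 2.17324e-08 m = 21.73 nm

21.73


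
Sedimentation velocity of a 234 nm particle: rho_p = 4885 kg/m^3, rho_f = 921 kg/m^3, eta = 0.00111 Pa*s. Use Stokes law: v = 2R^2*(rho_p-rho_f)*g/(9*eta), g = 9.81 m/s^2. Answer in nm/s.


Radius R = 234/2 nm = 1.17e-07 m
Density difference = 4885 - 921 = 3964 kg/m^3
v = 2 * R^2 * (rho_p - rho_f) * g / (9 * eta)
v = 2 * (1.17e-07)^2 * 3964 * 9.81 / (9 * 0.00111)
v = 1.06571e-07 m/s = 106.571 nm/s

106.571


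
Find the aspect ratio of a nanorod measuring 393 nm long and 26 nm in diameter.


Aspect ratio AR = length / diameter
AR = 393 / 26
AR = 15.12

15.12


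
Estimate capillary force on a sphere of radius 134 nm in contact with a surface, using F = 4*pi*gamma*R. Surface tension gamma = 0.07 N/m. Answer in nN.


Convert radius: R = 134 nm = 1.34e-07 m
F = 4 * pi * gamma * R
F = 4 * pi * 0.07 * 1.34e-07
F = 1.17873e-07 N = 117.8726 nN

117.8726


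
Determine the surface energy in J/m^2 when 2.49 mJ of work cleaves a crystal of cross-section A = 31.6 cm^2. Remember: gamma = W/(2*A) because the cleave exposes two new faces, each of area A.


Convert: A = 31.6 cm^2 = 0.00316 m^2, W = 2.49 mJ = 0.00249 J
Cleaving exposes two faces of area A, so total new surface = 2*A and gamma = W / (2*A)
gamma = 0.00249 / (2 * 0.00316)
gamma = 0.394 J/m^2

0.394


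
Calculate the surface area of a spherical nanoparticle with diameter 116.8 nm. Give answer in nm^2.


Radius r = 116.8/2 = 58.4 nm
Surface area SA = 4 * pi * r^2
SA = 4 * pi * (58.4)^2
SA = 42858.36 nm^2

42858.36


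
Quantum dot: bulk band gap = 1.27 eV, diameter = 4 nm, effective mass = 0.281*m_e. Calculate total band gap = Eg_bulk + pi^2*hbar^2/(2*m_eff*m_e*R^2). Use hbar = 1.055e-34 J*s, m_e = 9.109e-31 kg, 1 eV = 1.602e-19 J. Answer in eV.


Radius R = 4/2 nm = 2e-09 m
Confinement energy dE = pi^2 * hbar^2 / (2 * m_eff * m_e * R^2)
dE = pi^2 * (1.055e-34)^2 / (2 * 0.281 * 9.109e-31 * (2e-09)^2) J, divided by 1.602e-19 J/eV
dE = 0.3349 eV
Total band gap = E_g(bulk) + dE = 1.27 + 0.3349 = 1.6049 eV

1.6049


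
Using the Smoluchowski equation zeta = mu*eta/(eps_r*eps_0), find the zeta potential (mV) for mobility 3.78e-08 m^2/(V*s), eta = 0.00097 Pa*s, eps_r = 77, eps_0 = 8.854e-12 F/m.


Smoluchowski equation: zeta = mu * eta / (eps_r * eps_0)
zeta = 3.78e-08 * 0.00097 / (77 * 8.854e-12)
zeta = 0.053782 V = 53.78 mV

53.78


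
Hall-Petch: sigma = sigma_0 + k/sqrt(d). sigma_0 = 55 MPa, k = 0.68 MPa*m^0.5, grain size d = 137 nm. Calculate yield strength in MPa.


d = 137 nm = 1.37e-07 m
sqrt(d) = 0.0003701351
Hall-Petch contribution = k / sqrt(d) = 0.68 / 0.0003701351 = 1837.2 MPa
sigma = sigma_0 + k/sqrt(d) = 55 + 1837.2 = 1892.2 MPa

1892.2


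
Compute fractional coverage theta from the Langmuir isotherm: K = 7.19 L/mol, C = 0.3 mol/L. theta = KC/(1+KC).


Langmuir isotherm: theta = K*C / (1 + K*C)
K*C = 7.19 * 0.3 = 2.157
theta = 2.157 / (1 + 2.157) = 2.157 / 3.157
theta = 0.6832

0.6832


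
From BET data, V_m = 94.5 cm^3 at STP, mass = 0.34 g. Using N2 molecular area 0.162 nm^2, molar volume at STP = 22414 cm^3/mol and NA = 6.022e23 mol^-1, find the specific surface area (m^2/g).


Number of moles in monolayer = V_m / 22414 = 94.5 / 22414 = 0.00421611
Number of molecules = moles * NA = 0.00421611 * 6.022e23
SA = molecules * sigma / mass
SA = (94.5 / 22414) * 6.022e23 * 0.162e-18 / 0.34
SA = 1209.7 m^2/g

1209.7


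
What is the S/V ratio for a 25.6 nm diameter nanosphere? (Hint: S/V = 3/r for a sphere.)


Radius r = 25.6/2 = 12.8 nm
S/V = 3 / r = 3 / 12.8
S/V = 0.2344 nm^-1

0.2344


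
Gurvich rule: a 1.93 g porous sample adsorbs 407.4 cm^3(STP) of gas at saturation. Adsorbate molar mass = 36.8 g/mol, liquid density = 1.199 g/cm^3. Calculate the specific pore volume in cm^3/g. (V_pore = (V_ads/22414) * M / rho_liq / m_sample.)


Moles adsorbed n = V_ads / 22414 = 407.4 / 22414 = 1.817614e-02 mol
Liquid volume V_liq = n * M / rho_liq = 1.817614e-02 * 36.8 / 1.199 = 0.55787 cm^3
Specific pore volume V_pore = V_liq / m_sample = 0.55787 / 1.93
V_pore = 0.2891 cm^3/g

0.2891


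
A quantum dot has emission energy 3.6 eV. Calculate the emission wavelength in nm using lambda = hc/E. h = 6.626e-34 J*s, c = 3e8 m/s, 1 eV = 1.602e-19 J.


Convert energy: E = 3.6 eV = 3.6 * 1.602e-19 = 5.7672e-19 J
lambda = h*c / E = 6.626e-34 * 3e8 / 5.7672e-19
lambda = 3.44673e-07 m = 344.7 nm

344.7


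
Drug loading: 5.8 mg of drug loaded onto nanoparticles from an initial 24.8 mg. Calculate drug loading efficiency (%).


Drug loading efficiency = (drug loaded / drug initial) * 100
DLE = 5.8 / 24.8 * 100
DLE = 0.2339 * 100
DLE = 23.39%

23.39


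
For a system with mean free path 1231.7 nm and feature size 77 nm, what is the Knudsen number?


Knudsen number Kn = lambda / L
Kn = 1231.7 / 77
Kn = 15.9961

15.9961


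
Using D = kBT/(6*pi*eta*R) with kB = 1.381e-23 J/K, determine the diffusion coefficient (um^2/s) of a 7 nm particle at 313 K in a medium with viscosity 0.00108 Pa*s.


Radius R = 7/2 = 3.5 nm = 3.5e-09 m
D = kB*T / (6*pi*eta*R)
D = 1.381e-23 * 313 / (6 * pi * 0.00108 * 3.5e-09)
D = 6.0666e-11 m^2/s = 60.666 um^2/s

60.666


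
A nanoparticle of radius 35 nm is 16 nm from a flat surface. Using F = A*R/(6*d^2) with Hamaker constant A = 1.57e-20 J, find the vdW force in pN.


Convert to SI: R = 35 nm = 3.5e-08 m, d = 16 nm = 1.6e-08 m
F = A * R / (6 * d^2)
F = 1.57e-20 * 3.5e-08 / (6 * (1.6e-08)^2)
F = 3.57747e-13 N = 0.358 pN

0.358


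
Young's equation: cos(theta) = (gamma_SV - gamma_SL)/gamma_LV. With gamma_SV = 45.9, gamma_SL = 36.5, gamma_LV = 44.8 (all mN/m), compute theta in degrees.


cos(theta) = (gamma_SV - gamma_SL) / gamma_LV
cos(theta) = (45.9 - 36.5) / 44.8
cos(theta) = 0.209821
theta = arccos(0.209821) = 77.89 degrees

77.89


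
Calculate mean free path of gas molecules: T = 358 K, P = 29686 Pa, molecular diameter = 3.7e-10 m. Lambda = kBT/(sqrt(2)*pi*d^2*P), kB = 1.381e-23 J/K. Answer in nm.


Mean free path: lambda = kB*T / (sqrt(2) * pi * d^2 * P)
lambda = 1.381e-23 * 358 / (sqrt(2) * pi * (3.7e-10)^2 * 29686)
lambda = 2.73815e-07 m
lambda = 273.81 nm

273.81


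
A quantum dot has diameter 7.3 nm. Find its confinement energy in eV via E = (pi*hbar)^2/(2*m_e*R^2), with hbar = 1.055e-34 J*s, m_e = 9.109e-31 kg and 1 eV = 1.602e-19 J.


Radius R = 7.3/2 = 3.65 nm = 3.65e-09 m
E = (pi * 1.055e-34)^2 / (2 * 9.109e-31 * (3.65e-09)^2)
E(J) = 4.52604e-21
E = E(J) / 1.602e-19 = 0.0283 eV

0.0283


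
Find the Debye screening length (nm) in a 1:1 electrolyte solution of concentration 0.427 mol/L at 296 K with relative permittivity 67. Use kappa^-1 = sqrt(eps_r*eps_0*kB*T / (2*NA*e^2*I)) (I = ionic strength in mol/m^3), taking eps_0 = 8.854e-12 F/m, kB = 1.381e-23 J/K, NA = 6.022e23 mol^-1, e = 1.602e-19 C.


Ionic strength I = 0.427 * 1^2 * 1000 = 427 mol/m^3
kappa^-1 = sqrt(67 * 8.854e-12 * 1.381e-23 * 296 / (2 * 6.022e23 * (1.602e-19)^2 * 427))
kappa^-1 = 0.429 nm

0.429


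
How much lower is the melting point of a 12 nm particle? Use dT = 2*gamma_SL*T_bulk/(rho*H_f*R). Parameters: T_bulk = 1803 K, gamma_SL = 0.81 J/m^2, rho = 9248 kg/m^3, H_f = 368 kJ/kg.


Radius R = 12/2 = 6 nm = 6e-09 m
Convert H_f = 368 kJ/kg = 368000 J/kg
dT = 2 * gamma_SL * T_bulk / (rho * H_f * R)
dT = 2 * 0.81 * 1803 / (9248 * 368000 * 6e-09)
dT = 143.0 K

143.0


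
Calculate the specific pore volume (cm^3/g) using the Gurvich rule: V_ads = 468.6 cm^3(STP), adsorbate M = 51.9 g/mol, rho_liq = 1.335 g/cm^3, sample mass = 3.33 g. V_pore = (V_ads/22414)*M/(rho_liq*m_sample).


Moles adsorbed n = V_ads / 22414 = 468.6 / 22414 = 2.090658e-02 mol
Liquid volume V_liq = n * M / rho_liq = 2.090658e-02 * 51.9 / 1.335 = 0.81277 cm^3
Specific pore volume V_pore = V_liq / m_sample = 0.81277 / 3.33
V_pore = 0.2441 cm^3/g

0.2441


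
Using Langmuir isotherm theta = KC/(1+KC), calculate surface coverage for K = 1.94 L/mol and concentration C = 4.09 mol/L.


Langmuir isotherm: theta = K*C / (1 + K*C)
K*C = 1.94 * 4.09 = 7.9346
theta = 7.9346 / (1 + 7.9346) = 7.9346 / 8.9346
theta = 0.8881

0.8881


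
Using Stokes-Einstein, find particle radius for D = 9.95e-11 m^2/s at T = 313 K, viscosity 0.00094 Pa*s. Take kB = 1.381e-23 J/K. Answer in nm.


Stokes-Einstein: R = kB*T / (6*pi*eta*D)
R = 1.381e-23 * 313 / (6 * pi * 0.00094 * 9.95e-11)
R = 2.45181e-09 m = 2.45 nm

2.45


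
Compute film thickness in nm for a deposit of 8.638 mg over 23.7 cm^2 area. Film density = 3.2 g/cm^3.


Convert: m = 8.638 mg = 8.6380e-06 kg, A = 23.7 cm^2 = 2.3700e-03 m^2, rho = 3.2 g/cm^3 = 3200 kg/m^3
t = m / (A * rho)
t = 8.6380e-06 / (2.3700e-03 * 3200)
t = 1.1390e-06 m = 1139.0 nm

1139.0


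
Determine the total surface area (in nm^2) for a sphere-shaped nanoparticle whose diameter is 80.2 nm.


Radius r = 80.2/2 = 40.1 nm
Surface area SA = 4 * pi * r^2
SA = 4 * pi * (40.1)^2
SA = 20206.85 nm^2

20206.85


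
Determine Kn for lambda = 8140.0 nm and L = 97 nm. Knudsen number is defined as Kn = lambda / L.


Knudsen number Kn = lambda / L
Kn = 8140.0 / 97
Kn = 83.9175

83.9175


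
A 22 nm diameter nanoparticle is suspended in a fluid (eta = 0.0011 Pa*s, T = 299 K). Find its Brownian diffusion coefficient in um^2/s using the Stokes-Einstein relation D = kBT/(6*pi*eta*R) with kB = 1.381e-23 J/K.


Radius R = 22/2 = 11 nm = 1.1e-08 m
D = kB*T / (6*pi*eta*R)
D = 1.381e-23 * 299 / (6 * pi * 0.0011 * 1.1e-08)
D = 1.81042e-11 m^2/s = 18.104 um^2/s

18.104


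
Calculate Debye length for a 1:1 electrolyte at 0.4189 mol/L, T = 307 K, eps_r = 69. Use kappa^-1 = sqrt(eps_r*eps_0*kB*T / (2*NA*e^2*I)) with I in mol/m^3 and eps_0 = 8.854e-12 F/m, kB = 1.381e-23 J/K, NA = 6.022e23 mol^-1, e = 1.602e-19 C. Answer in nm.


Ionic strength I = 0.4189 * 1^2 * 1000 = 418.9 mol/m^3
kappa^-1 = sqrt(69 * 8.854e-12 * 1.381e-23 * 307 / (2 * 6.022e23 * (1.602e-19)^2 * 418.9))
kappa^-1 = 0.447 nm

0.447


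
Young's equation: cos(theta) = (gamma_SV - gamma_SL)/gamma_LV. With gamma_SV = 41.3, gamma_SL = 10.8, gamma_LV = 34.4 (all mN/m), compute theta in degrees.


cos(theta) = (gamma_SV - gamma_SL) / gamma_LV
cos(theta) = (41.3 - 10.8) / 34.4
cos(theta) = 0.886628
theta = arccos(0.886628) = 27.55 degrees

27.55


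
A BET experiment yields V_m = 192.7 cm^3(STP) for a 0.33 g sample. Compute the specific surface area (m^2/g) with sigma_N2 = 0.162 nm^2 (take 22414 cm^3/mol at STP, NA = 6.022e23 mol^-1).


Number of moles in monolayer = V_m / 22414 = 192.7 / 22414 = 0.00859731
Number of molecules = moles * NA = 0.00859731 * 6.022e23
SA = molecules * sigma / mass
SA = (192.7 / 22414) * 6.022e23 * 0.162e-18 / 0.33
SA = 2541.6 m^2/g

2541.6


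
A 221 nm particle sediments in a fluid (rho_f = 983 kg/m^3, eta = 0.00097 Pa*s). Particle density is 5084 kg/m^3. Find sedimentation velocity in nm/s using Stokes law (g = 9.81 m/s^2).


Radius R = 221/2 nm = 1.105e-07 m
Density difference = 5084 - 983 = 4101 kg/m^3
v = 2 * R^2 * (rho_p - rho_f) * g / (9 * eta)
v = 2 * (1.105e-07)^2 * 4101 * 9.81 / (9 * 0.00097)
v = 1.12538e-07 m/s = 112.538 nm/s

112.538


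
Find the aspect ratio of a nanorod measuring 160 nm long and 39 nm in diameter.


Aspect ratio AR = length / diameter
AR = 160 / 39
AR = 4.1

4.1


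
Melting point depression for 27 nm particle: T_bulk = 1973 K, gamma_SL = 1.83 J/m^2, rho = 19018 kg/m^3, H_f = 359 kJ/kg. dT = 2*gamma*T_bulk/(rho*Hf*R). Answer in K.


Radius R = 27/2 = 13.5 nm = 1.35e-08 m
Convert H_f = 359 kJ/kg = 359000 J/kg
dT = 2 * gamma_SL * T_bulk / (rho * H_f * R)
dT = 2 * 1.83 * 1973 / (19018 * 359000 * 1.35e-08)
dT = 78.3 K

78.3


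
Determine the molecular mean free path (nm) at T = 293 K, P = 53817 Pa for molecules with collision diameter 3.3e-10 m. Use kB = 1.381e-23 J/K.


Mean free path: lambda = kB*T / (sqrt(2) * pi * d^2 * P)
lambda = 1.381e-23 * 293 / (sqrt(2) * pi * (3.3e-10)^2 * 53817)
lambda = 1.55399e-07 m
lambda = 155.4 nm

155.4


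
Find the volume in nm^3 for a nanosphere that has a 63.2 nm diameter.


Radius r = 63.2/2 = 31.6 nm
Volume V = (4/3) * pi * r^3
V = (4/3) * pi * (31.6)^3
V = 132175.16 nm^3

132175.16


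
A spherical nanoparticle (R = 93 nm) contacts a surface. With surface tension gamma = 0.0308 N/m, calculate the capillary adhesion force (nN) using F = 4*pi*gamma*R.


Convert radius: R = 93 nm = 9.3e-08 m
F = 4 * pi * gamma * R
F = 4 * pi * 0.0308 * 9.3e-08
F = 3.59951e-08 N = 35.9951 nN

35.9951


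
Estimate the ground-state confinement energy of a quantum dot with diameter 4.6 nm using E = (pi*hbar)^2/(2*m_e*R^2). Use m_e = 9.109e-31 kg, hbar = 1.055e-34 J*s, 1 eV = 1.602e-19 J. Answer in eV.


Radius R = 4.6/2 = 2.3 nm = 2.3e-09 m
E = (pi * 1.055e-34)^2 / (2 * 9.109e-31 * (2.3e-09)^2)
E(J) = 1.13985e-20
E = E(J) / 1.602e-19 = 0.0712 eV

0.0712


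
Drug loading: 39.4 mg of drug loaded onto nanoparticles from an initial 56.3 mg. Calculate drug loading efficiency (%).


Drug loading efficiency = (drug loaded / drug initial) * 100
DLE = 39.4 / 56.3 * 100
DLE = 0.6998 * 100
DLE = 69.98%

69.98


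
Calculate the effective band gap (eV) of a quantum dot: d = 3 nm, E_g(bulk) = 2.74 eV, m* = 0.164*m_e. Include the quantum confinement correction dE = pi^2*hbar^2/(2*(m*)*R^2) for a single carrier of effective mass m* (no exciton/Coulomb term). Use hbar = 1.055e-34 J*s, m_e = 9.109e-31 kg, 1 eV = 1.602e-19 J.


Radius R = 3/2 nm = 1.5e-09 m
Confinement energy dE = pi^2 * hbar^2 / (2 * m_eff * m_e * R^2)
dE = pi^2 * (1.055e-34)^2 / (2 * 0.164 * 9.109e-31 * (1.5e-09)^2) J, divided by 1.602e-19 J/eV
dE = 1.02 eV
Total band gap = E_g(bulk) + dE = 2.74 + 1.02 = 3.76 eV

3.76


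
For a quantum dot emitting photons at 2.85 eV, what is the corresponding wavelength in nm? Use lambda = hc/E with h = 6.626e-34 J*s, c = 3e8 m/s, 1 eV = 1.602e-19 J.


Convert energy: E = 2.85 eV = 2.85 * 1.602e-19 = 4.5657e-19 J
lambda = h*c / E = 6.626e-34 * 3e8 / 4.5657e-19
lambda = 4.35377e-07 m = 435.4 nm

435.4


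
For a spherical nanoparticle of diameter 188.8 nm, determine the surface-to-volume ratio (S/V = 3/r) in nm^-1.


Radius r = 188.8/2 = 94.4 nm
S/V = 3 / r = 3 / 94.4
S/V = 0.0318 nm^-1

0.0318


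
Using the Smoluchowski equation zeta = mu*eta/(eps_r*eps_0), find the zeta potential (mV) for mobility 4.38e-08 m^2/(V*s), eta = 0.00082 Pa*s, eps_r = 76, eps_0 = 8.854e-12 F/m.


Smoluchowski equation: zeta = mu * eta / (eps_r * eps_0)
zeta = 4.38e-08 * 0.00082 / (76 * 8.854e-12)
zeta = 0.053375 V = 53.37 mV

53.37


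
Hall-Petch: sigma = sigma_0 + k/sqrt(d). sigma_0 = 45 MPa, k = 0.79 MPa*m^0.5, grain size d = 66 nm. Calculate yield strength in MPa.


d = 66 nm = 6.6e-08 m
sqrt(d) = 0.0002569047
Hall-Petch contribution = k / sqrt(d) = 0.79 / 0.0002569047 = 3075.1 MPa
sigma = sigma_0 + k/sqrt(d) = 45 + 3075.1 = 3120.1 MPa

3120.1


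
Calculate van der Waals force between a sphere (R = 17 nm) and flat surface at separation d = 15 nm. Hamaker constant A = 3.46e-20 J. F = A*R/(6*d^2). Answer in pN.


Convert to SI: R = 17 nm = 1.7e-08 m, d = 15 nm = 1.5e-08 m
F = A * R / (6 * d^2)
F = 3.46e-20 * 1.7e-08 / (6 * (1.5e-08)^2)
F = 4.35704e-13 N = 0.436 pN

0.436


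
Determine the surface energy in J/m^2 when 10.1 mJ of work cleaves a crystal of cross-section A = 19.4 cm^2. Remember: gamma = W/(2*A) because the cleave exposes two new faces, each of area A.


Convert: A = 19.4 cm^2 = 0.00194 m^2, W = 10.1 mJ = 0.0101 J
Cleaving exposes two faces of area A, so total new surface = 2*A and gamma = W / (2*A)
gamma = 0.0101 / (2 * 0.00194)
gamma = 2.603 J/m^2

2.603


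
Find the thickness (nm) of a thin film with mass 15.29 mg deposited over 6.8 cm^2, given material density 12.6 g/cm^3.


Convert: m = 15.29 mg = 1.5290e-05 kg, A = 6.8 cm^2 = 6.8000e-04 m^2, rho = 12.6 g/cm^3 = 12600 kg/m^3
t = m / (A * rho)
t = 1.5290e-05 / (6.8000e-04 * 12600)
t = 1.7845e-06 m = 1784.5 nm

1784.5


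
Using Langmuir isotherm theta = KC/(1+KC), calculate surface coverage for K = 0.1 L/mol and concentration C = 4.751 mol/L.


Langmuir isotherm: theta = K*C / (1 + K*C)
K*C = 0.1 * 4.751 = 0.4751
theta = 0.4751 / (1 + 0.4751) = 0.4751 / 1.4751
theta = 0.3221

0.3221


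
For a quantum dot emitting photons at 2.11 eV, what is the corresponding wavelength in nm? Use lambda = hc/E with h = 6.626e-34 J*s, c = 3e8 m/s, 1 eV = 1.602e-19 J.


Convert energy: E = 2.11 eV = 2.11 * 1.602e-19 = 3.38022e-19 J
lambda = h*c / E = 6.626e-34 * 3e8 / 3.38022e-19
lambda = 5.88068e-07 m = 588.1 nm

588.1


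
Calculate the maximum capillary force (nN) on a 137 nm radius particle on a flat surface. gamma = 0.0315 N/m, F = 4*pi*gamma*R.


Convert radius: R = 137 nm = 1.37e-07 m
F = 4 * pi * gamma * R
F = 4 * pi * 0.0315 * 1.37e-07
F = 5.42302e-08 N = 54.2302 nN

54.2302


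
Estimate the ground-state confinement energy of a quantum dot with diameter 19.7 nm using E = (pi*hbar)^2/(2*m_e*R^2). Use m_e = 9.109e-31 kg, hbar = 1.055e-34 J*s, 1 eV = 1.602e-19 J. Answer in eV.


Radius R = 19.7/2 = 9.85 nm = 9.85e-09 m
E = (pi * 1.055e-34)^2 / (2 * 9.109e-31 * (9.85e-09)^2)
E(J) = 6.21486e-22
E = E(J) / 1.602e-19 = 0.0039 eV

0.0039


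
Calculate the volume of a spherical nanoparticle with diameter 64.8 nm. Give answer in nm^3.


Radius r = 64.8/2 = 32.4 nm
Volume V = (4/3) * pi * r^3
V = (4/3) * pi * (32.4)^3
V = 142470.07 nm^3

142470.07


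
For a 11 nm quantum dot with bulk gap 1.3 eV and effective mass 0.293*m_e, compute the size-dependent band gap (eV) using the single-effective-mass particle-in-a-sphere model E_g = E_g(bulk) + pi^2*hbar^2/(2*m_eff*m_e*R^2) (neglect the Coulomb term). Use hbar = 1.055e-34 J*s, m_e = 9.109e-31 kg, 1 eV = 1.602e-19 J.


Radius R = 11/2 nm = 5.5e-09 m
Confinement energy dE = pi^2 * hbar^2 / (2 * m_eff * m_e * R^2)
dE = pi^2 * (1.055e-34)^2 / (2 * 0.293 * 9.109e-31 * (5.5e-09)^2) J, divided by 1.602e-19 J/eV
dE = 0.0425 eV
Total band gap = E_g(bulk) + dE = 1.3 + 0.0425 = 1.3425 eV

1.3425


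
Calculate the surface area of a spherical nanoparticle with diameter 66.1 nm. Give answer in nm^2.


Radius r = 66.1/2 = 33.05 nm
Surface area SA = 4 * pi * r^2
SA = 4 * pi * (33.05)^2
SA = 13726.28 nm^2

13726.28


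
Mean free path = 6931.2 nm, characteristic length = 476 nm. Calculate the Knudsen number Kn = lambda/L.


Knudsen number Kn = lambda / L
Kn = 6931.2 / 476
Kn = 14.5613

14.5613


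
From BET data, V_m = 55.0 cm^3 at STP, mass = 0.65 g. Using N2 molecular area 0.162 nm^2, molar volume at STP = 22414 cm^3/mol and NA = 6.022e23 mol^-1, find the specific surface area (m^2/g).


Number of moles in monolayer = V_m / 22414 = 55.0 / 22414 = 0.00245382
Number of molecules = moles * NA = 0.00245382 * 6.022e23
SA = molecules * sigma / mass
SA = (55.0 / 22414) * 6.022e23 * 0.162e-18 / 0.65
SA = 368.3 m^2/g

368.3


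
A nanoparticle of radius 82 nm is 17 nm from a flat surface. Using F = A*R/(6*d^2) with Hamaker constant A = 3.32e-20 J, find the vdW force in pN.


Convert to SI: R = 82 nm = 8.2e-08 m, d = 17 nm = 1.7e-08 m
F = A * R / (6 * d^2)
F = 3.32e-20 * 8.2e-08 / (6 * (1.7e-08)^2)
F = 1.57001e-12 N = 1.57 pN

1.57


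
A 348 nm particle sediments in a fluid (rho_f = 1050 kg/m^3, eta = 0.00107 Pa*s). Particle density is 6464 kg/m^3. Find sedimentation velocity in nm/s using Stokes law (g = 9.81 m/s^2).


Radius R = 348/2 nm = 1.74e-07 m
Density difference = 6464 - 1050 = 5414 kg/m^3
v = 2 * R^2 * (rho_p - rho_f) * g / (9 * eta)
v = 2 * (1.74e-07)^2 * 5414 * 9.81 / (9 * 0.00107)
v = 3.33956e-07 m/s = 333.9562 nm/s

333.9562


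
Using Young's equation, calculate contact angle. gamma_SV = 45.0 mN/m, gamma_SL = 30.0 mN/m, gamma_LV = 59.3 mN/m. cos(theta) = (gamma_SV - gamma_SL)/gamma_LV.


cos(theta) = (gamma_SV - gamma_SL) / gamma_LV
cos(theta) = (45.0 - 30.0) / 59.3
cos(theta) = 0.252951
theta = arccos(0.252951) = 75.35 degrees

75.35


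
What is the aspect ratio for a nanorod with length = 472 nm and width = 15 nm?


Aspect ratio AR = length / diameter
AR = 472 / 15
AR = 31.47

31.47


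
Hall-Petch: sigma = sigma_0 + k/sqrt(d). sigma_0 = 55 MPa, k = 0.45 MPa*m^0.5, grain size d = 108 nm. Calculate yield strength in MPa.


d = 108 nm = 1.08e-07 m
sqrt(d) = 0.0003286335
Hall-Petch contribution = k / sqrt(d) = 0.45 / 0.0003286335 = 1369.3 MPa
sigma = sigma_0 + k/sqrt(d) = 55 + 1369.3 = 1424.3 MPa

1424.3


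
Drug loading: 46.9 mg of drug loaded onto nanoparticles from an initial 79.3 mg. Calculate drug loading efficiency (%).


Drug loading efficiency = (drug loaded / drug initial) * 100
DLE = 46.9 / 79.3 * 100
DLE = 0.5914 * 100
DLE = 59.14%

59.14


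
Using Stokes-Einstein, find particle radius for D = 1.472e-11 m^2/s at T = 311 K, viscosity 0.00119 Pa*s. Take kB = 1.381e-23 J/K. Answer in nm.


Stokes-Einstein: R = kB*T / (6*pi*eta*D)
R = 1.381e-23 * 311 / (6 * pi * 0.00119 * 1.472e-11)
R = 1.30076e-08 m = 13.01 nm

13.01


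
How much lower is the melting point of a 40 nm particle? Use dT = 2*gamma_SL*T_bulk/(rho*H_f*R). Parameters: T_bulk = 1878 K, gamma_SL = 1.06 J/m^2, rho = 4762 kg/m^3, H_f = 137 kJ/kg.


Radius R = 40/2 = 20 nm = 2e-08 m
Convert H_f = 137 kJ/kg = 137000 J/kg
dT = 2 * gamma_SL * T_bulk / (rho * H_f * R)
dT = 2 * 1.06 * 1878 / (4762 * 137000 * 2e-08)
dT = 305.1 K

305.1


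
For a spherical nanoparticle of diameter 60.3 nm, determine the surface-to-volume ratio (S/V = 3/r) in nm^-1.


Radius r = 60.3/2 = 30.15 nm
S/V = 3 / r = 3 / 30.15
S/V = 0.0995 nm^-1

0.0995


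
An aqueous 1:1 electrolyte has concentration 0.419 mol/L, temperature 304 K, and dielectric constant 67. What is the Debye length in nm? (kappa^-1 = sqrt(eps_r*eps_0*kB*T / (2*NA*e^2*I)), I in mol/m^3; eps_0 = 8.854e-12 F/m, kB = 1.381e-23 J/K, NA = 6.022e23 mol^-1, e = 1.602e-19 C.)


Ionic strength I = 0.419 * 1^2 * 1000 = 419 mol/m^3
kappa^-1 = sqrt(67 * 8.854e-12 * 1.381e-23 * 304 / (2 * 6.022e23 * (1.602e-19)^2 * 419))
kappa^-1 = 0.439 nm

0.439


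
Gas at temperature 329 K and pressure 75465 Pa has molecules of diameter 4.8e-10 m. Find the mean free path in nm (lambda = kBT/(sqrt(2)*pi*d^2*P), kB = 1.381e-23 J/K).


Mean free path: lambda = kB*T / (sqrt(2) * pi * d^2 * P)
lambda = 1.381e-23 * 329 / (sqrt(2) * pi * (4.8e-10)^2 * 75465)
lambda = 5.88162e-08 m
lambda = 58.82 nm

58.82


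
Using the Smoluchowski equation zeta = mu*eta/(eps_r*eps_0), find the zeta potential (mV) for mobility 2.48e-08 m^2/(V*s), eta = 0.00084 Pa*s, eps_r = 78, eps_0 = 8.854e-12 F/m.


Smoluchowski equation: zeta = mu * eta / (eps_r * eps_0)
zeta = 2.48e-08 * 0.00084 / (78 * 8.854e-12)
zeta = 0.030165 V = 30.16 mV

30.16


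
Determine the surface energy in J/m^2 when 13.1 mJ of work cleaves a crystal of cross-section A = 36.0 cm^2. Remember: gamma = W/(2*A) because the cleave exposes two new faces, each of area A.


Convert: A = 36.0 cm^2 = 0.0036 m^2, W = 13.1 mJ = 0.0131 J
Cleaving exposes two faces of area A, so total new surface = 2*A and gamma = W / (2*A)
gamma = 0.0131 / (2 * 0.0036)
gamma = 1.819 J/m^2

1.819
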